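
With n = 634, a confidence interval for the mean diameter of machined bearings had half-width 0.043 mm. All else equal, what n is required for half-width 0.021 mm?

2659

Margin of error scales as 1/√n, so n₂ = n₁·(E₁/E₂)².
n₂ = 634 × (0.043/0.021)² = 634 × 4.193 = 2658.36
Round up: n₂ = 2659.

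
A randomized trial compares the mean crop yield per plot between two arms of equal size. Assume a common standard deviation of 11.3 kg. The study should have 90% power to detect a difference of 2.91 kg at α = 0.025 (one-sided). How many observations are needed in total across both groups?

634 total

For two equal groups, n per group = 2·((z_α + z_β)·σ/δ)².
z_α = 1.960; z_β = 1.282 (power 90%).
n = 2 × (3.242 × 11.3 / 2.91)² = 2 × 158.49 = 316.98
Round up: n = 317 per group.
Total across both groups: 2 × 317 = 634.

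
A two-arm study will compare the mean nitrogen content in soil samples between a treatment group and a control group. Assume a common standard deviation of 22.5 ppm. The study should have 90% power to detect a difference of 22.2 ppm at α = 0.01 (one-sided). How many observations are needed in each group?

For two equal groups, n per group = 2·((z_α + z_β)·σ/δ)².
z_α = 2.326; z_β = 1.282 (power 90%).
n = 2 × (3.608 × 22.5 / 22.2)² = 2 × 13.37 = 26.74
Round up: n = 27 per group.

27 per group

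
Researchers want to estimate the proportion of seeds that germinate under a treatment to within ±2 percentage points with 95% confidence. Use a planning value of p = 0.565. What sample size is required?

For a proportion with margin E = 0.02 at 95% confidence, z = 1.960.
n = p̂(1−p̂)(z/E)² = 0.565 × 0.435 × (1.960/0.02)² = 2360.42
Round up: n = 2361.

n = 2361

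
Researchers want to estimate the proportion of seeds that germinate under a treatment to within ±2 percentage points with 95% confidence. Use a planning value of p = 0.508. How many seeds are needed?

For a proportion with margin E = 0.02 at 95% confidence, z = 1.960.
n = p̂(1−p̂)(z/E)² = 0.508 × 0.492 × (1.960/0.02)² = 2400.39
Round up: n = 2401.

n = 2401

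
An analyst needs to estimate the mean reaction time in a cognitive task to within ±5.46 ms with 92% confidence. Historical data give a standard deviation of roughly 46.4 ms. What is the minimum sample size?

222

For a mean, the margin of error is E = z·σ/√n, so n = (zσ/E)².
At 92% confidence, z = 1.751.
n = (1.751 × 46.4 / 5.46)² = 221.42
Round up: n = 222.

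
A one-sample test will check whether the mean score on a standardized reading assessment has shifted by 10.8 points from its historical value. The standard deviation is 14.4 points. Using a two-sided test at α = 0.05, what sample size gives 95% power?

For a one-sample z-test, n = ((z_{α/2} + z_β)·σ/δ)².
z_{α/2} = 1.960 (two-sided α = 0.05); z_β = 1.645 (power 95% → β = 0.05).
n = (3.605 × 14.4 / 10.8)² = 23.10
Round up: n = 24.

24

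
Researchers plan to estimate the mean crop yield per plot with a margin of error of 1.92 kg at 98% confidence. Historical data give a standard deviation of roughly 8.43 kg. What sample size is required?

n = 105

For a mean, the margin of error is E = z·σ/√n, so n = (zσ/E)².
At 98% confidence, z = 2.326.
n = (2.326 × 8.43 / 1.92)² = 104.30
Round up: n = 105.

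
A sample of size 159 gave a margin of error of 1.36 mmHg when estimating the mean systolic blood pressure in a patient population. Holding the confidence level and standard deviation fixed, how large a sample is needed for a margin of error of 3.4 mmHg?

Margin of error scales as 1/√n, so n₂ = n₁·(E₁/E₂)².
n₂ = 159 × (1.36/3.4)² = 159 × 0.16 = 25.44
Round up: n₂ = 26.

26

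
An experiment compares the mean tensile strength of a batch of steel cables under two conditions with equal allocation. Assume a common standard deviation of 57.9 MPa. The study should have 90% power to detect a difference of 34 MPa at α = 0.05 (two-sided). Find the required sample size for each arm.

For two equal groups, n per group = 2·((z_{α/2} + z_β)·σ/δ)².
z_{α/2} = 1.960; z_β = 1.282 (power 90%).
n = 2 × (3.242 × 57.9 / 34)² = 2 × 30.48 = 60.96
Round up: n = 61 per group.

61 per group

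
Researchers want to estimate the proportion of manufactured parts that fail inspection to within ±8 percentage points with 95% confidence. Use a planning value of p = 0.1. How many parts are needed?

For a proportion with margin E = 0.08 at 95% confidence, z = 1.960.
n = p̂(1−p̂)(z/E)² = 0.1 × 0.9 × (1.960/0.08)² = 54.02
Round up: n = 55.

n = 55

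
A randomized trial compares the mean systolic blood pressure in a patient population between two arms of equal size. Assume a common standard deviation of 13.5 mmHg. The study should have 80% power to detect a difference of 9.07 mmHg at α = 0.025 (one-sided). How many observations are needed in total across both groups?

70 total

For two equal groups, n per group = 2·((z_α + z_β)·σ/δ)².
z_α = 1.960; z_β = 0.842 (power 80%).
n = 2 × (2.802 × 13.5 / 9.07)² = 2 × 17.39 = 34.78
Round up: n = 35 per group.
Total across both groups: 2 × 35 = 70.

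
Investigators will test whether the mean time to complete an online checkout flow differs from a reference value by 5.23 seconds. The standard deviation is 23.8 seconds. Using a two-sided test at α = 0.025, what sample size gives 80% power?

197

For a one-sample z-test, n = ((z_{α/2} + z_β)·σ/δ)².
z_{α/2} = 2.241 (two-sided α = 0.025); z_β = 0.842 (power 80% → β = 0.2).
n = (3.083 × 23.8 / 5.23)² = 196.83
Round up: n = 197.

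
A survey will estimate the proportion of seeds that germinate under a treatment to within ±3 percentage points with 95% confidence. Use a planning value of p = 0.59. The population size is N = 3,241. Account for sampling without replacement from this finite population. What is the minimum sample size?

n = 784

For a proportion with margin E = 0.03 at 95% confidence, z = 1.960.
n = p̂(1−p̂)(z/E)² = 0.59 × 0.41 × (1.960/0.03)² = 1032.54 — call this n₀.
Finite-population correction with N = 3,241: n = n₀ / (1 + (n₀−1)/N) = 1032.54 / 1.318 = 783.41
Round up: n = 784.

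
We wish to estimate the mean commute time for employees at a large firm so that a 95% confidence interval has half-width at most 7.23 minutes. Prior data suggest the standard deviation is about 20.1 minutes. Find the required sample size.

For a mean, the margin of error is E = z·σ/√n, so n = (zσ/E)².
At 95% confidence, z = 1.960.
n = (1.960 × 20.1 / 7.23)² = 29.69
Round up: n = 30.

30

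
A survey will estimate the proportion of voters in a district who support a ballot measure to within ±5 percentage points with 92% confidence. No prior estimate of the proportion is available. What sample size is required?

n = 307

For a proportion with margin E = 0.05 at 92% confidence, z = 1.751.
With no prior estimate, use p = 0.5, which maximizes p(1−p) at 0.25.
n = 0.25 × (z/E)² = 0.25 × (1.751/0.05)² = 306.60
Round up: n = 307.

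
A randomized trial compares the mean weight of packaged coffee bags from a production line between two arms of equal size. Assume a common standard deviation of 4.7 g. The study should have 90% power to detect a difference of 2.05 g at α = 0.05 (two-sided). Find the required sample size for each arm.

111 per group

For two equal groups, n per group = 2·((z_{α/2} + z_β)·σ/δ)².
z_{α/2} = 1.960; z_β = 1.282 (power 90%).
n = 2 × (3.242 × 4.7 / 2.05)² = 2 × 55.25 = 110.50
Round up: n = 111 per group.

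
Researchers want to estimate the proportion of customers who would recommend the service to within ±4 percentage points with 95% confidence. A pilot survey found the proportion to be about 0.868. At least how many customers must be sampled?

276

For a proportion with margin E = 0.04 at 95% confidence, z = 1.960.
n = p̂(1−p̂)(z/E)² = 0.868 × 0.132 × (1.960/0.04)² = 275.10
Round up: n = 276.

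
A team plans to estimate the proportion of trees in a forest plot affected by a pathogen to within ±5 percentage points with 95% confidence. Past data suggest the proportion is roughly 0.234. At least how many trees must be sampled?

For a proportion with margin E = 0.05 at 95% confidence, z = 1.960.
n = p̂(1−p̂)(z/E)² = 0.234 × 0.766 × (1.960/0.05)² = 275.43
Round up: n = 276.

n = 276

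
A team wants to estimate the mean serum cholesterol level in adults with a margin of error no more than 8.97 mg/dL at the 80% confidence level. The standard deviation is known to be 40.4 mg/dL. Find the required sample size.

For a mean, the margin of error is E = z·σ/√n, so n = (zσ/E)².
At 80% confidence, z = 1.282.
n = (1.282 × 40.4 / 8.97)² = 33.34
Round up: n = 34.

34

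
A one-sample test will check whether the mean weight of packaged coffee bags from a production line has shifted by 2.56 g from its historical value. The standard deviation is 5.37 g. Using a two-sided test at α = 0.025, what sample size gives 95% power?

67

For a one-sample z-test, n = ((z_{α/2} + z_β)·σ/δ)².
z_{α/2} = 2.241 (two-sided α = 0.025); z_β = 1.645 (power 95% → β = 0.05).
n = (3.886 × 5.37 / 2.56)² = 66.45
Round up: n = 67.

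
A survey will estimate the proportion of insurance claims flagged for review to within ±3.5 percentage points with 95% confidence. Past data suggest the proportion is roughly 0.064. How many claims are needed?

For a proportion with margin E = 0.035 at 95% confidence, z = 1.960.
n = p̂(1−p̂)(z/E)² = 0.064 × 0.936 × (1.960/0.035)² = 187.86
Round up: n = 188.

188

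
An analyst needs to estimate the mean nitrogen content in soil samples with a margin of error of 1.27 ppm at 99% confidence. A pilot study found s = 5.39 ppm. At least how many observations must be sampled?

For a mean, the margin of error is E = z·σ/√n, so n = (zσ/E)².
At 99% confidence, z = 2.576.
n = (2.576 × 5.39 / 1.27)² = 119.53
Round up: n = 120.

120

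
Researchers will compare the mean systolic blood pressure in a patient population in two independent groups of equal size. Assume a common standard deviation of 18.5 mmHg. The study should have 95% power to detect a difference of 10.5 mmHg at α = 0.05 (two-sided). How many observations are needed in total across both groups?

For two equal groups, n per group = 2·((z_{α/2} + z_β)·σ/δ)².
z_{α/2} = 1.960; z_β = 1.645 (power 95%).
n = 2 × (3.605 × 18.5 / 10.5)² = 2 × 40.34 = 80.68
Round up: n = 81 per group.
Total across both groups: 2 × 81 = 162.

162 total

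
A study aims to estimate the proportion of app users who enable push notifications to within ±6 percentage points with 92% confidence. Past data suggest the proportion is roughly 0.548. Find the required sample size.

211

For a proportion with margin E = 0.06 at 92% confidence, z = 1.751.
n = p̂(1−p̂)(z/E)² = 0.548 × 0.452 × (1.751/0.06)² = 210.95
Round up: n = 211.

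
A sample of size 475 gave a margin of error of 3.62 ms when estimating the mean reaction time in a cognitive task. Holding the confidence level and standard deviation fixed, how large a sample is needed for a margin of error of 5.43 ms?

212

Margin of error scales as 1/√n, so n₂ = n₁·(E₁/E₂)².
n₂ = 475 × (3.62/5.43)² = 475 × 0.4444 = 211.09
Round up: n₂ = 212.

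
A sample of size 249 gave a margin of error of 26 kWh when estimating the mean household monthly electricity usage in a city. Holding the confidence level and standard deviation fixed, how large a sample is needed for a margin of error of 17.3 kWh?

563

Margin of error scales as 1/√n, so n₂ = n₁·(E₁/E₂)².
n₂ = 249 × (26/17.3)² = 249 × 2.259 = 562.49
Round up: n₂ = 563.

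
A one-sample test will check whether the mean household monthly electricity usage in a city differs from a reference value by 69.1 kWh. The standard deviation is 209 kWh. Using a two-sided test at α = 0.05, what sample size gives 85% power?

83

For a one-sample z-test, n = ((z_{α/2} + z_β)·σ/δ)².
z_{α/2} = 1.960 (two-sided α = 0.05); z_β = 1.036 (power 85% → β = 0.15).
n = (2.996 × 209 / 69.1)² = 82.11
Round up: n = 83.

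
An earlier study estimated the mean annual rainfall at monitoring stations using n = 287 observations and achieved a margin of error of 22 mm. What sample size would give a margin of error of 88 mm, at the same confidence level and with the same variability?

Margin of error scales as 1/√n, so n₂ = n₁·(E₁/E₂)².
n₂ = 287 × (22/88)² = 287 × 0.0625 = 17.94
Round up: n₂ = 18.

n = 18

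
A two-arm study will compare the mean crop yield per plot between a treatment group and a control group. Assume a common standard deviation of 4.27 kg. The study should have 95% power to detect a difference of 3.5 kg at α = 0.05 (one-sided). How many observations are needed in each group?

For two equal groups, n per group = 2·((z_α + z_β)·σ/δ)².
z_α = 1.645; z_β = 1.645 (power 95%).
n = 2 × (3.290 × 4.27 / 3.5)² = 2 × 16.11 = 32.22
Round up: n = 33 per group.

33 per group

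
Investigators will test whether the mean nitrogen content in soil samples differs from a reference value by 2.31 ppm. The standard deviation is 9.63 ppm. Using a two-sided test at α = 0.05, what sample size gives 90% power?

For a one-sample z-test, n = ((z_{α/2} + z_β)·σ/δ)².
z_{α/2} = 1.960 (two-sided α = 0.05); z_β = 1.282 (power 90% → β = 0.1).
n = (3.242 × 9.63 / 2.31)² = 182.66
Round up: n = 183.

183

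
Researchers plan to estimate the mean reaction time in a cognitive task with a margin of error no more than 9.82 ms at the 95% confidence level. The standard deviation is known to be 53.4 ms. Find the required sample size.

n = 114

For a mean, the margin of error is E = z·σ/√n, so n = (zσ/E)².
At 95% confidence, z = 1.960.
n = (1.960 × 53.4 / 9.82)² = 113.60
Round up: n = 114.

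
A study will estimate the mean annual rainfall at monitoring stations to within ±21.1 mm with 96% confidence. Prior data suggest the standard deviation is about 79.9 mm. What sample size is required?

61

For a mean, the margin of error is E = z·σ/√n, so n = (zσ/E)².
At 96% confidence, z = 2.054.
n = (2.054 × 79.9 / 21.1)² = 60.50
Round up: n = 61.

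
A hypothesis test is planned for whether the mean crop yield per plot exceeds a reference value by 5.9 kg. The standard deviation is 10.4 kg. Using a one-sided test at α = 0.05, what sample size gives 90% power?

For a one-sample z-test, n = ((z_α + z_β)·σ/δ)².
z_α = 1.645 (one-sided α = 0.05); z_β = 1.282 (power 90% → β = 0.1).
n = (2.927 × 10.4 / 5.9)² = 26.62
Round up: n = 27.

27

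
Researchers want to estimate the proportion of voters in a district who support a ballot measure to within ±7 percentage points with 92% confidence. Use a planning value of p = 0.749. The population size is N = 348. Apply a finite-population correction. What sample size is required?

For a proportion with margin E = 0.07 at 92% confidence, z = 1.751.
n = p̂(1−p̂)(z/E)² = 0.749 × 0.251 × (1.751/0.07)² = 117.63 — call this n₀.
Finite-population correction with N = 348: n = n₀ / (1 + (n₀−1)/N) = 117.63 / 1.335 = 88.11
Round up: n = 89.

89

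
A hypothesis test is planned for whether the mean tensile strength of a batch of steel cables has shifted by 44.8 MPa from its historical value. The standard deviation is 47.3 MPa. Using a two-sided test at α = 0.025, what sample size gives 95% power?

For a one-sample z-test, n = ((z_{α/2} + z_β)·σ/δ)².
z_{α/2} = 2.241 (two-sided α = 0.025); z_β = 1.645 (power 95% → β = 0.05).
n = (3.886 × 47.3 / 44.8)² = 16.83
Round up: n = 17.

17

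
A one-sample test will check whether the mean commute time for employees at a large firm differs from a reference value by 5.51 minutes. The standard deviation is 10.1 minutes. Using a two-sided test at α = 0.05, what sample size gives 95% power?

For a one-sample z-test, n = ((z_{α/2} + z_β)·σ/δ)².
z_{α/2} = 1.960 (two-sided α = 0.05); z_β = 1.645 (power 95% → β = 0.05).
n = (3.605 × 10.1 / 5.51)² = 43.67
Round up: n = 44.

44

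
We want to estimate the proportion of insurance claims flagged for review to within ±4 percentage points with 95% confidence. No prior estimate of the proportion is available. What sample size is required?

For a proportion with margin E = 0.04 at 95% confidence, z = 1.960.
With no prior estimate, use p = 0.5, which maximizes p(1−p) at 0.25.
n = 0.25 × (z/E)² = 0.25 × (1.960/0.04)² = 600.25
Round up: n = 601.

601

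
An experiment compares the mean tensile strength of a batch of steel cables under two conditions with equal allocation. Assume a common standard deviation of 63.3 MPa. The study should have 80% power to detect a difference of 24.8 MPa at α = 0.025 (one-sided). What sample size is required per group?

103 per group

For two equal groups, n per group = 2·((z_α + z_β)·σ/δ)².
z_α = 1.960; z_β = 0.842 (power 80%).
n = 2 × (2.802 × 63.3 / 24.8)² = 2 × 51.15 = 102.30
Round up: n = 103 per group.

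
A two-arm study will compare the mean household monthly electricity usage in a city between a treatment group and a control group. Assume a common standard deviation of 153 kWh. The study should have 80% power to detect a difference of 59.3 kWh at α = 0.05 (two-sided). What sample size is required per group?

For two equal groups, n per group = 2·((z_{α/2} + z_β)·σ/δ)².
z_{α/2} = 1.960; z_β = 0.842 (power 80%).
n = 2 × (2.802 × 153 / 59.3)² = 2 × 52.26 = 104.52
Round up: n = 105 per group.

105 per group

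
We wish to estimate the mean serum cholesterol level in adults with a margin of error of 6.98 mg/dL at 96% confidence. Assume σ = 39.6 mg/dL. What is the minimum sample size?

n = 136

For a mean, the margin of error is E = z·σ/√n, so n = (zσ/E)².
At 96% confidence, z = 2.054.
n = (2.054 × 39.6 / 6.98)² = 135.79
Round up: n = 136.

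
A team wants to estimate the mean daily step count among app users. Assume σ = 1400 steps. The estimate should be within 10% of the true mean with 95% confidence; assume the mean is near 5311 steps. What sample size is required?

For a mean, the margin of error is E = z·σ/√n, so n = (zσ/E)².
At 95% confidence, z = 1.960.
E = 10% of 5311 = 531.1 steps.
n = (1.960 × 1400 / 531.1)² = 26.69
Round up: n = 27.

27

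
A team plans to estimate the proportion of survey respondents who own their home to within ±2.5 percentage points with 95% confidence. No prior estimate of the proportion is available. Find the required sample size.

For a proportion with margin E = 0.025 at 95% confidence, z = 1.960.
With no prior estimate, use p = 0.5, which maximizes p(1−p) at 0.25.
n = 0.25 × (z/E)² = 0.25 × (1.960/0.025)² = 1536.64
Round up: n = 1537.

1537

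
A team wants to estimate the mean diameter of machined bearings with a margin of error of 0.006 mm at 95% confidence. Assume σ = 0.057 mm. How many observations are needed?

347

For a mean, the margin of error is E = z·σ/√n, so n = (zσ/E)².
At 95% confidence, z = 1.960.
n = (1.960 × 0.057 / 0.006)² = 346.70
Round up: n = 347.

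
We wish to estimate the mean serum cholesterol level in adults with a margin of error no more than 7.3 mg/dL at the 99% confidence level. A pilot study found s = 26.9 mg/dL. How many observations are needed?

For a mean, the margin of error is E = z·σ/√n, so n = (zσ/E)².
At 99% confidence, z = 2.576.
n = (2.576 × 26.9 / 7.3)² = 90.11
Round up: n = 91.

91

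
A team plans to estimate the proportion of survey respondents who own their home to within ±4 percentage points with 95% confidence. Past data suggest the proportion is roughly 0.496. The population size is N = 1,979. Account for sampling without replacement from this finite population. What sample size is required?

461

For a proportion with margin E = 0.04 at 95% confidence, z = 1.960.
n = p̂(1−p̂)(z/E)² = 0.496 × 0.504 × (1.960/0.04)² = 600.21 — call this n₀.
Finite-population correction with N = 1,979: n = n₀ / (1 + (n₀−1)/N) = 600.21 / 1.303 = 460.64
Round up: n = 461.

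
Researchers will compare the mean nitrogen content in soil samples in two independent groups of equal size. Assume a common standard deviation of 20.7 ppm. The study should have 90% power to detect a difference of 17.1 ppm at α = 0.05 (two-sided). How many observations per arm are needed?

31 per group

For two equal groups, n per group = 2·((z_{α/2} + z_β)·σ/δ)².
z_{α/2} = 1.960; z_β = 1.282 (power 90%).
n = 2 × (3.242 × 20.7 / 17.1)² = 2 × 15.40 = 30.80
Round up: n = 31 per group.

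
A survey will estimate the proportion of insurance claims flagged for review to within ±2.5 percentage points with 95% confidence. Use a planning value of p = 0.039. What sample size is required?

For a proportion with margin E = 0.025 at 95% confidence, z = 1.960.
n = p̂(1−p̂)(z/E)² = 0.039 × 0.961 × (1.960/0.025)² = 230.37
Round up: n = 231.

231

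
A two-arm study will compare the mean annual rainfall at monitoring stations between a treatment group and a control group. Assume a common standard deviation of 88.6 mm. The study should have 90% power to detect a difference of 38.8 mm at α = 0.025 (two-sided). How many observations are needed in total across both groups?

260 total

For two equal groups, n per group = 2·((z_{α/2} + z_β)·σ/δ)².
z_{α/2} = 2.241; z_β = 1.282 (power 90%).
n = 2 × (3.523 × 88.6 / 38.8)² = 2 × 64.72 = 129.44
Round up: n = 130 per group.
Total across both groups: 2 × 130 = 260.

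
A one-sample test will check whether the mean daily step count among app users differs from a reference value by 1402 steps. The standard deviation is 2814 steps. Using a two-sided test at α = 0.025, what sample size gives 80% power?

39

For a one-sample z-test, n = ((z_{α/2} + z_β)·σ/δ)².
z_{α/2} = 2.241 (two-sided α = 0.025); z_β = 0.842 (power 80% → β = 0.2).
n = (3.083 × 2814 / 1402)² = 38.29
Round up: n = 39.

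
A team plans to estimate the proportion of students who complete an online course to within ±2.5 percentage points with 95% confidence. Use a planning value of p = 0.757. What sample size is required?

For a proportion with margin E = 0.025 at 95% confidence, z = 1.960.
n = p̂(1−p̂)(z/E)² = 0.757 × 0.243 × (1.960/0.025)² = 1130.67
Round up: n = 1131.

1131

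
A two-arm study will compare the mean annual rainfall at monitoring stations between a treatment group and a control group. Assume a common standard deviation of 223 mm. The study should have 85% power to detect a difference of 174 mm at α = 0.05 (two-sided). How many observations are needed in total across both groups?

For two equal groups, n per group = 2·((z_{α/2} + z_β)·σ/δ)².
z_{α/2} = 1.960; z_β = 1.036 (power 85%).
n = 2 × (2.996 × 223 / 174)² = 2 × 14.74 = 29.48
Round up: n = 30 per group.
Total across both groups: 2 × 30 = 60.

60 total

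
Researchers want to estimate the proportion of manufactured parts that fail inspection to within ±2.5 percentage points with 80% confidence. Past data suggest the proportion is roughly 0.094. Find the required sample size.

For a proportion with margin E = 0.025 at 80% confidence, z = 1.282.
n = p̂(1−p̂)(z/E)² = 0.094 × 0.906 × (1.282/0.025)² = 223.95
Round up: n = 224.

n = 224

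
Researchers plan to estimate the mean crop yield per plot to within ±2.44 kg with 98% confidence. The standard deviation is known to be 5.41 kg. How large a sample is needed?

For a mean, the margin of error is E = z·σ/√n, so n = (zσ/E)².
At 98% confidence, z = 2.326.
n = (2.326 × 5.41 / 2.44)² = 26.60
Round up: n = 27.

n = 27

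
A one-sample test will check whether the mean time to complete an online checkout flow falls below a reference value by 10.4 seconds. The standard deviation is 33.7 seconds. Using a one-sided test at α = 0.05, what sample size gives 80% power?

65

For a one-sample z-test, n = ((z_α + z_β)·σ/δ)².
z_α = 1.645 (one-sided α = 0.05); z_β = 0.842 (power 80% → β = 0.2).
n = (2.487 × 33.7 / 10.4)² = 64.94
Round up: n = 65.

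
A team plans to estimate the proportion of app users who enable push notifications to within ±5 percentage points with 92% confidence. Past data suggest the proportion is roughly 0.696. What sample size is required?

260

For a proportion with margin E = 0.05 at 92% confidence, z = 1.751.
n = p̂(1−p̂)(z/E)² = 0.696 × 0.304 × (1.751/0.05)² = 259.49
Round up: n = 260.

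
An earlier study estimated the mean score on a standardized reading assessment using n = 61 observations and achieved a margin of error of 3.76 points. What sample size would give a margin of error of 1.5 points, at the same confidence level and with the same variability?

384

Margin of error scales as 1/√n, so n₂ = n₁·(E₁/E₂)².
n₂ = 61 × (3.76/1.5)² = 61 × 6.283 = 383.26
Round up: n₂ = 384.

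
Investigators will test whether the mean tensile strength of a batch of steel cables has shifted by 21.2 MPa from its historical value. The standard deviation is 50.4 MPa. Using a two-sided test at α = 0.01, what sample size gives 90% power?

n = 85

For a one-sample z-test, n = ((z_{α/2} + z_β)·σ/δ)².
z_{α/2} = 2.576 (two-sided α = 0.01); z_β = 1.282 (power 90% → β = 0.1).
n = (3.858 × 50.4 / 21.2)² = 84.12
Round up: n = 85.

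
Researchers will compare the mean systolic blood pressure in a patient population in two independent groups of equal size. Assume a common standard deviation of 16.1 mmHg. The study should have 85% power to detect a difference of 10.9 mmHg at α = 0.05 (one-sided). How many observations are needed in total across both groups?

For two equal groups, n per group = 2·((z_α + z_β)·σ/δ)².
z_α = 1.645; z_β = 1.036 (power 85%).
n = 2 × (2.681 × 16.1 / 10.9)² = 2 × 15.68 = 31.36
Round up: n = 32 per group.
Total across both groups: 2 × 32 = 64.

64 total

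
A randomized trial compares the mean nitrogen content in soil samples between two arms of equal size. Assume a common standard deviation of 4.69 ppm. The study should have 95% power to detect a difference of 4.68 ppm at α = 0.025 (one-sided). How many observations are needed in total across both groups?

54 total

For two equal groups, n per group = 2·((z_α + z_β)·σ/δ)².
z_α = 1.960; z_β = 1.645 (power 95%).
n = 2 × (3.605 × 4.69 / 4.68)² = 2 × 13.05 = 26.10
Round up: n = 27 per group.
Total across both groups: 2 × 27 = 54.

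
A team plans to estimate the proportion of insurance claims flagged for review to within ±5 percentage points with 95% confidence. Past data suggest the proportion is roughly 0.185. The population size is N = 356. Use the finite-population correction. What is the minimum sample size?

For a proportion with margin E = 0.05 at 95% confidence, z = 1.960.
n = p̂(1−p̂)(z/E)² = 0.185 × 0.815 × (1.960/0.05)² = 231.69 — call this n₀.
Finite-population correction with N = 356: n = n₀ / (1 + (n₀−1)/N) = 231.69 / 1.648 = 140.59
Round up: n = 141.

141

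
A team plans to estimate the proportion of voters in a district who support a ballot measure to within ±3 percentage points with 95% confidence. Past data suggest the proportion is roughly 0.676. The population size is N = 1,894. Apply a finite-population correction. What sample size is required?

For a proportion with margin E = 0.03 at 95% confidence, z = 1.960.
n = p̂(1−p̂)(z/E)² = 0.676 × 0.324 × (1.960/0.03)² = 934.89 — call this n₀.
Finite-population correction with N = 1,894: n = n₀ / (1 + (n₀−1)/N) = 934.89 / 1.493 = 626.18
Round up: n = 627.

n = 627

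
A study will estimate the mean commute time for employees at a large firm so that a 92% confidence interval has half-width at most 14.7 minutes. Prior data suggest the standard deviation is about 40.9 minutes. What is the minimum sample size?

24

For a mean, the margin of error is E = z·σ/√n, so n = (zσ/E)².
At 92% confidence, z = 1.751.
n = (1.751 × 40.9 / 14.7)² = 23.73
Round up: n = 24.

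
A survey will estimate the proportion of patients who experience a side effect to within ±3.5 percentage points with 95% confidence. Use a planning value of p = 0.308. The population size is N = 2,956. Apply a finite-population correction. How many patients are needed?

For a proportion with margin E = 0.035 at 95% confidence, z = 1.960.
n = p̂(1−p̂)(z/E)² = 0.308 × 0.692 × (1.960/0.035)² = 668.39 — call this n₀.
Finite-population correction with N = 2,956: n = n₀ / (1 + (n₀−1)/N) = 668.39 / 1.226 = 545.18
Round up: n = 546.

546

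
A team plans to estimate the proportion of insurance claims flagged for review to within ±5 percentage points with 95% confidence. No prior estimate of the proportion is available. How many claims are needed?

385

For a proportion with margin E = 0.05 at 95% confidence, z = 1.960.
With no prior estimate, use p = 0.5, which maximizes p(1−p) at 0.25.
n = 0.25 × (z/E)² = 0.25 × (1.960/0.05)² = 384.16
Round up: n = 385.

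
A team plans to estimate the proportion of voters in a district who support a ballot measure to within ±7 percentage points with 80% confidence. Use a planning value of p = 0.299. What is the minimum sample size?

71

For a proportion with margin E = 0.07 at 80% confidence, z = 1.282.
n = p̂(1−p̂)(z/E)² = 0.299 × 0.701 × (1.282/0.07)² = 70.30
Round up: n = 71.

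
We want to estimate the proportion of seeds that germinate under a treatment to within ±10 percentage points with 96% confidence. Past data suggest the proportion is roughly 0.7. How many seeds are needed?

For a proportion with margin E = 0.1 at 96% confidence, z = 2.054.
n = p̂(1−p̂)(z/E)² = 0.7 × 0.3 × (2.054/0.1)² = 88.60
Round up: n = 89.

n = 89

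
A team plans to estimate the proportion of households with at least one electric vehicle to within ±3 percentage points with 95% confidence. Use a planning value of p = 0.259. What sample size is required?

n = 820

For a proportion with margin E = 0.03 at 95% confidence, z = 1.960.
n = p̂(1−p̂)(z/E)² = 0.259 × 0.741 × (1.960/0.03)² = 819.20
Round up: n = 820.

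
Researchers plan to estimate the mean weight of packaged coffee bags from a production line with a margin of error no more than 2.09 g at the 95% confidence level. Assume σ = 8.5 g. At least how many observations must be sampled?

64

For a mean, the margin of error is E = z·σ/√n, so n = (zσ/E)².
At 95% confidence, z = 1.960.
n = (1.960 × 8.5 / 2.09)² = 63.54
Round up: n = 64.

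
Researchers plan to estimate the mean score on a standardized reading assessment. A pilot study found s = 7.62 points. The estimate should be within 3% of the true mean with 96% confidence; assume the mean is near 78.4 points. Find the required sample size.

45

For a mean, the margin of error is E = z·σ/√n, so n = (zσ/E)².
At 96% confidence, z = 2.054.
E = 3% of 78.4 = 2.352 points.
n = (2.054 × 7.62 / 2.352)² = 44.28
Round up: n = 45.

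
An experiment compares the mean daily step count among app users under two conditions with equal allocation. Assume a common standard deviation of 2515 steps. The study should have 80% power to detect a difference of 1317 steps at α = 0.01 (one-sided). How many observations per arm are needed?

74 per group

For two equal groups, n per group = 2·((z_α + z_β)·σ/δ)².
z_α = 2.326; z_β = 0.842 (power 80%).
n = 2 × (3.168 × 2515 / 1317)² = 2 × 36.60 = 73.20
Round up: n = 74 per group.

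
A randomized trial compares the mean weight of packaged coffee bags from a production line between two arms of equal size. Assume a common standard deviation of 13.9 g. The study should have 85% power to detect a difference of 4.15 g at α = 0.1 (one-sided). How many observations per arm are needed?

For two equal groups, n per group = 2·((z_α + z_β)·σ/δ)².
z_α = 1.282; z_β = 1.036 (power 85%).
n = 2 × (2.318 × 13.9 / 4.15)² = 2 × 60.28 = 120.56
Round up: n = 121 per group.

121 per group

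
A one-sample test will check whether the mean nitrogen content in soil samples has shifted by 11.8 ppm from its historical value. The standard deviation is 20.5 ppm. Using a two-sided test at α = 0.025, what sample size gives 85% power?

n = 33

For a one-sample z-test, n = ((z_{α/2} + z_β)·σ/δ)².
z_{α/2} = 2.241 (two-sided α = 0.025); z_β = 1.036 (power 85% → β = 0.15).
n = (3.277 × 20.5 / 11.8)² = 32.41
Round up: n = 33.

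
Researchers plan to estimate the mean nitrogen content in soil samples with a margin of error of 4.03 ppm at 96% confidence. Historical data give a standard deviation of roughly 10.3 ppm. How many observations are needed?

28

For a mean, the margin of error is E = z·σ/√n, so n = (zσ/E)².
At 96% confidence, z = 2.054.
n = (2.054 × 10.3 / 4.03)² = 27.56
Round up: n = 28.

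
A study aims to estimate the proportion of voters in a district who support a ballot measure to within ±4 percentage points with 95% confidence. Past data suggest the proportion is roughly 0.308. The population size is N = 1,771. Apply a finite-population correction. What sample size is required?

For a proportion with margin E = 0.04 at 95% confidence, z = 1.960.
n = p̂(1−p̂)(z/E)² = 0.308 × 0.692 × (1.960/0.04)² = 511.74 — call this n₀.
Finite-population correction with N = 1,771: n = n₀ / (1 + (n₀−1)/N) = 511.74 / 1.288 = 397.31
Round up: n = 398.

398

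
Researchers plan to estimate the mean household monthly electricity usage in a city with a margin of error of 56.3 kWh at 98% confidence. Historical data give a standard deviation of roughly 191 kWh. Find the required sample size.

63

For a mean, the margin of error is E = z·σ/√n, so n = (zσ/E)².
At 98% confidence, z = 2.326.
n = (2.326 × 191 / 56.3)² = 62.27
Round up: n = 63.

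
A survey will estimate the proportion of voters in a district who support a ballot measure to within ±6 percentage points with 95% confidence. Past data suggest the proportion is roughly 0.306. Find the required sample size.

For a proportion with margin E = 0.06 at 95% confidence, z = 1.960.
n = p̂(1−p̂)(z/E)² = 0.306 × 0.694 × (1.960/0.06)² = 226.62
Round up: n = 227.

227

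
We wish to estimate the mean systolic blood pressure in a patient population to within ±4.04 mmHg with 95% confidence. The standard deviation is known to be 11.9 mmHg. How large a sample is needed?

For a mean, the margin of error is E = z·σ/√n, so n = (zσ/E)².
At 95% confidence, z = 1.960.
n = (1.960 × 11.9 / 4.04)² = 33.33
Round up: n = 34.

34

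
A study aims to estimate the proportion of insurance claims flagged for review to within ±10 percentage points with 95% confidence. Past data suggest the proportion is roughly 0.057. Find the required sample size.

21

For a proportion with margin E = 0.1 at 95% confidence, z = 1.960.
n = p̂(1−p̂)(z/E)² = 0.057 × 0.943 × (1.960/0.1)² = 20.65
Round up: n = 21.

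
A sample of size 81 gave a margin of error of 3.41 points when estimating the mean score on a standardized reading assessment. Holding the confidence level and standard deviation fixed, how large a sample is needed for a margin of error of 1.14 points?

725

Margin of error scales as 1/√n, so n₂ = n₁·(E₁/E₂)².
n₂ = 81 × (3.41/1.14)² = 81 × 8.947 = 724.71
Round up: n₂ = 725.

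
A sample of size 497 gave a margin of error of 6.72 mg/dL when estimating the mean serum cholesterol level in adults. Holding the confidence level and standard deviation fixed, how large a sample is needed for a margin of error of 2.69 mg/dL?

Margin of error scales as 1/√n, so n₂ = n₁·(E₁/E₂)².
n₂ = 497 × (6.72/2.69)² = 497 × 6.241 = 3101.78
Round up: n₂ = 3102.

3102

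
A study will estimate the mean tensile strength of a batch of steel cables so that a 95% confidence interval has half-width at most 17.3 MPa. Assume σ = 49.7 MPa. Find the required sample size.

n = 32

For a mean, the margin of error is E = z·σ/√n, so n = (zσ/E)².
At 95% confidence, z = 1.960.
n = (1.960 × 49.7 / 17.3)² = 31.71
Round up: n = 32.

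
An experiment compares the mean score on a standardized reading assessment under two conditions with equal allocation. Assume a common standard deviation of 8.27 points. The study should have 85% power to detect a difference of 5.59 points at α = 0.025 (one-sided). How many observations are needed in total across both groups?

80 total

For two equal groups, n per group = 2·((z_α + z_β)·σ/δ)².
z_α = 1.960; z_β = 1.036 (power 85%).
n = 2 × (2.996 × 8.27 / 5.59)² = 2 × 19.65 = 39.30
Round up: n = 40 per group.
Total across both groups: 2 × 40 = 80.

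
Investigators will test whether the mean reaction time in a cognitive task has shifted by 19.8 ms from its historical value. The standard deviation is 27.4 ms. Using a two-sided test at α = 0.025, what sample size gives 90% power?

n = 24

For a one-sample z-test, n = ((z_{α/2} + z_β)·σ/δ)².
z_{α/2} = 2.241 (two-sided α = 0.025); z_β = 1.282 (power 90% → β = 0.1).
n = (3.523 × 27.4 / 19.8)² = 23.77
Round up: n = 24.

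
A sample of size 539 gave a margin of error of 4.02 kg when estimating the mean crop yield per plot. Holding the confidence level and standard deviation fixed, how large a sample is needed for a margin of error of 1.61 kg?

Margin of error scales as 1/√n, so n₂ = n₁·(E₁/E₂)².
n₂ = 539 × (4.02/1.61)² = 539 × 6.234 = 3360.13
Round up: n₂ = 3361.

3361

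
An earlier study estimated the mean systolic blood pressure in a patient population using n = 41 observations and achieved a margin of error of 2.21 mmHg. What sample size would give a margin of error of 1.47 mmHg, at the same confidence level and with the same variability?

93

Margin of error scales as 1/√n, so n₂ = n₁·(E₁/E₂)².
n₂ = 41 × (2.21/1.47)² = 41 × 2.26 = 92.66
Round up: n₂ = 93.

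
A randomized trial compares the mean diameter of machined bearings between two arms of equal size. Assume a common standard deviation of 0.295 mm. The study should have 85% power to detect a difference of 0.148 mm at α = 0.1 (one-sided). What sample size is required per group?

For two equal groups, n per group = 2·((z_α + z_β)·σ/δ)².
z_α = 1.282; z_β = 1.036 (power 85%).
n = 2 × (2.318 × 0.295 / 0.148)² = 2 × 21.35 = 42.70
Round up: n = 43 per group.

43 per group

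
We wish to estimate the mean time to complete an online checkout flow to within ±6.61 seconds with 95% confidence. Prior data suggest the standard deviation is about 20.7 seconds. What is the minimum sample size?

For a mean, the margin of error is E = z·σ/√n, so n = (zσ/E)².
At 95% confidence, z = 1.960.
n = (1.960 × 20.7 / 6.61)² = 37.67
Round up: n = 38.

38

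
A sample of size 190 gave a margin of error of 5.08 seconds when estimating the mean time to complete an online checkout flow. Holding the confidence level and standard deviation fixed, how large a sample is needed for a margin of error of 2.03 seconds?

Margin of error scales as 1/√n, so n₂ = n₁·(E₁/E₂)².
n₂ = 190 × (5.08/2.03)² = 190 × 6.262 = 1189.78
Round up: n₂ = 1190.

n = 1190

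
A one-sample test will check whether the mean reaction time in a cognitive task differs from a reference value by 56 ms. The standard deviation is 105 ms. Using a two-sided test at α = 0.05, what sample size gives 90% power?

For a one-sample z-test, n = ((z_{α/2} + z_β)·σ/δ)².
z_{α/2} = 1.960 (two-sided α = 0.05); z_β = 1.282 (power 90% → β = 0.1).
n = (3.242 × 105 / 56)² = 36.95
Round up: n = 37.

37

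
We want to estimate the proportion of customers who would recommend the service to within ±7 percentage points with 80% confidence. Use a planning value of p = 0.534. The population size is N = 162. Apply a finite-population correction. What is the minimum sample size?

For a proportion with margin E = 0.07 at 80% confidence, z = 1.282.
n = p̂(1−p̂)(z/E)² = 0.534 × 0.466 × (1.282/0.07)² = 83.47 — call this n₀.
Finite-population correction with N = 162: n = n₀ / (1 + (n₀−1)/N) = 83.47 / 1.509 = 55.31
Round up: n = 56.

n = 56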